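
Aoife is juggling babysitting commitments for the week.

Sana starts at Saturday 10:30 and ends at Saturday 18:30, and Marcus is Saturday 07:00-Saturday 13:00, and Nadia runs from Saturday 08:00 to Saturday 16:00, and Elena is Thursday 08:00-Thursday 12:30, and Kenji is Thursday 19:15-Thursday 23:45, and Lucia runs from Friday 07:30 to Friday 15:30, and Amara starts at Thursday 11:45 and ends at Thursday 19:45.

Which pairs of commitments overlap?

Amara & Elena, Amara & Kenji, Marcus & Nadia, Marcus & Sana, Nadia & Sana

Sorted by start: Elena, Amara, Kenji, Lucia, Marcus, Nadia, Sana.
Amara starts before Elena ends → Elena and Amara overlap.
Kenji starts after Elena ends — done with Elena.
Kenji starts before Amara ends → Amara and Kenji overlap.
Lucia starts after Amara ends — done with Amara.
Lucia starts after Kenji ends — done with Kenji.
Marcus starts after Lucia ends — done with Lucia.
Nadia starts before Marcus ends → Marcus and Nadia overlap.
Sana starts before Marcus ends → Marcus and Sana overlap.
Sana starts before Nadia ends → Nadia and Sana overlap.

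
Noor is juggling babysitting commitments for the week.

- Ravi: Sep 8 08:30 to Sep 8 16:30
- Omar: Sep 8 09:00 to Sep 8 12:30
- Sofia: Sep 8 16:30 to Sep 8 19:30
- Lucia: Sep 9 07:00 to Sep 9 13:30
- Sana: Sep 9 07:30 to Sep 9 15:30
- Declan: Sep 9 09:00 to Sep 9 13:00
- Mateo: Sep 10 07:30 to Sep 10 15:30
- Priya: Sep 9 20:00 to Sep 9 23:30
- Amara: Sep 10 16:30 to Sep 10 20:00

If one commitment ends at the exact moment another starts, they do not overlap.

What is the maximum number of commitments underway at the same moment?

Walk through starts and ends in time order (an end at T is processed before a start at T):
Sep 8 08:30 start Ravi → 1
Sep 8 09:00 start Omar → 2
Sep 8 12:30 end Omar → 1
Sep 8 16:30 end Ravi → 0
Sep 8 16:30 start Sofia → 1
Sep 8 19:30 end Sofia → 0
Sep 9 07:00 start Lucia → 1
Sep 9 07:30 start Sana → 2
Sep 9 09:00 start Declan → 3
Sep 9 13:00 end Declan → 2
Sep 9 13:30 end Lucia → 1
Sep 9 15:30 end Sana → 0
Sep 9 20:00 start Priya → 1
Sep 9 23:30 end Priya → 0
Sep 10 07:30 start Mateo → 1
Sep 10 15:30 end Mateo → 0
Sep 10 16:30 start Amara → 1
Sep 10 20:00 end Amara → 0
Peak is 3, at Sep 9 09:00 (Declan, Lucia, Sana).

3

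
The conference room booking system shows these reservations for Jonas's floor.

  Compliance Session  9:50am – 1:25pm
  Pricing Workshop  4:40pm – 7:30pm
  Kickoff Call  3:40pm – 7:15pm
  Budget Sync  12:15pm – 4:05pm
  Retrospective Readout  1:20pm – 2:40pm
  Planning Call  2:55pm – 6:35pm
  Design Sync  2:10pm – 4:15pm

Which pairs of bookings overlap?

Budget Sync & Compliance Session, Budget Sync & Design Sync, Budget Sync & Kickoff Call, Budget Sync & Planning Call, Budget Sync & Retrospective Readout, Compliance Session & Retrospective Readout, Design Sync & Kickoff Call, Design Sync & Planning Call, Design Sync & Retrospective Readout, Kickoff Call & Planning Call, Kickoff Call & Pricing Workshop, Planning Call & Pricing Workshop

Sorted by start: Compliance Session, Budget Sync, Retrospective Readout, Design Sync, Planning Call, Kickoff Call, Pricing Workshop.
Budget Sync starts before Compliance Session ends → Compliance Session and Budget Sync overlap.
Retrospective Readout starts before Compliance Session ends → Compliance Session and Retrospective Readout overlap.
Design Sync starts after Compliance Session ends, so Compliance Session has no further overlaps.
Retrospective Readout starts before Budget Sync ends → Budget Sync and Retrospective Readout overlap.
Design Sync starts before Budget Sync ends → Budget Sync and Design Sync overlap.
Planning Call starts before Budget Sync ends → Budget Sync and Planning Call overlap.
Kickoff Call starts before Budget Sync ends → Budget Sync and Kickoff Call overlap.
Pricing Workshop starts after Budget Sync ends.
Design Sync starts before Retrospective Readout ends → Retrospective Readout and Design Sync overlap.
Planning Call starts after Retrospective Readout ends, so Retrospective Readout has no further overlaps.
Planning Call starts before Design Sync ends → Design Sync and Planning Call overlap.
Kickoff Call starts before Design Sync ends → Design Sync and Kickoff Call overlap.
Pricing Workshop starts after Design Sync ends.
Kickoff Call starts before Planning Call ends → Planning Call and Kickoff Call overlap.
Pricing Workshop starts before Planning Call ends → Planning Call and Pricing Workshop overlap.
Pricing Workshop starts before Kickoff Call ends → Kickoff Call and Pricing Workshop overlap.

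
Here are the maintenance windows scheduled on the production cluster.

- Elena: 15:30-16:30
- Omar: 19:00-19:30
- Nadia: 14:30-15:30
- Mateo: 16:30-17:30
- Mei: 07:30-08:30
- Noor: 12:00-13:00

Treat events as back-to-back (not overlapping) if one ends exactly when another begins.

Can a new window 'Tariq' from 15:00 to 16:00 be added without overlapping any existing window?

Mei: ends 08:30 at or before Tariq starts 15:00 → clear.
Noor: ends 13:00 at or before Tariq starts 15:00 → clear.
Nadia: starts 14:30 before Tariq ends 16:00, and ends 15:30 after Tariq starts 15:00 → overlap.
Elena: starts 15:30 before Tariq ends 16:00, and ends 16:30 after Tariq starts 15:00 → overlap.
Mateo: starts 16:30 at or after Tariq ends 16:00 → clear.
Omar: starts 19:00 at or after Tariq ends 16:00 → clear.
Tariq overlaps Nadia, Elena.

No — it overlaps Elena, Nadia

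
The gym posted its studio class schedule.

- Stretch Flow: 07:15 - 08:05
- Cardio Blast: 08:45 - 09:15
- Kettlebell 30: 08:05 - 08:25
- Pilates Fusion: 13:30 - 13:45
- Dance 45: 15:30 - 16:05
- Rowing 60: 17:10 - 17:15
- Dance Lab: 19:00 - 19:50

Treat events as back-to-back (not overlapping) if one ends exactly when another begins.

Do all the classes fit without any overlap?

Yes

Sorted by start: Stretch Flow, Kettlebell 30, Cardio Blast, Pilates Fusion, Dance 45, Rowing 60, Dance Lab.
Kettlebell 30 starts exactly when Stretch Flow ends (back-to-back, no overlap), so nothing later overlaps Stretch Flow either.
Cardio Blast starts after Kettlebell 30 ends, so nothing later overlaps Kettlebell 30 either.
Pilates Fusion starts after Cardio Blast ends, so nothing later overlaps Cardio Blast either.
Dance 45 starts after Pilates Fusion ends, so nothing later overlaps Pilates Fusion either.
Rowing 60 starts after Dance 45 ends, so nothing later overlaps Dance 45 either.
Dance Lab starts after Rowing 60 ends.
Every pair is clear; the schedule has no overlaps.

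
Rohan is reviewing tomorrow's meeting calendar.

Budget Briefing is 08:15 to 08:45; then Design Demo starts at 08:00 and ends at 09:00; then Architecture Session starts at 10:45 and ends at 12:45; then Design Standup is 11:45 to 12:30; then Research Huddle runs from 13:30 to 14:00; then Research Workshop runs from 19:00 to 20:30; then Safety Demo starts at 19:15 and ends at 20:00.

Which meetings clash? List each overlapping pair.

Architecture Session & Design Standup, Budget Briefing & Design Demo, Research Workshop & Safety Demo

Sorted by start: Design Demo, Budget Briefing, Architecture Session, Design Standup, Research Huddle, Research Workshop, Safety Demo.
Budget Briefing starts before Design Demo ends → Design Demo and Budget Briefing overlap.
Architecture Session starts after Design Demo ends — done with Design Demo.
Architecture Session starts after Budget Briefing ends — done with Budget Briefing.
Design Standup starts before Architecture Session ends → Architecture Session and Design Standup overlap.
Research Huddle starts after Architecture Session ends — done with Architecture Session.
Research Huddle starts after Design Standup ends — done with Design Standup.
Research Workshop starts after Research Huddle ends — done with Research Huddle.
Safety Demo starts before Research Workshop ends → Research Workshop and Safety Demo overlap.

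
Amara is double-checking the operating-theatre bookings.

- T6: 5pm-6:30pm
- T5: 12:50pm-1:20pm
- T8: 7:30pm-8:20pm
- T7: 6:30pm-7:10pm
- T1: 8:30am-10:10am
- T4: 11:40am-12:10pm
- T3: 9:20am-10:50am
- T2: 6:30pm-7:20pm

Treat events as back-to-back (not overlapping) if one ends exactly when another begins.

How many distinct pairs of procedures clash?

Check each pair: they overlap iff neither finishes before the other starts.
Sorted by start: T1, T3, T4, T5, T6, T2, T7, T8.
T3 starts before T1 ends → T1 and T3 overlap.
T4 starts after T1 ends, so nothing later overlaps T1 either.
T4 starts after T3 ends, so nothing later overlaps T3 either.
T5 starts after T4 ends, so nothing later overlaps T4 either.
T6 starts after T5 ends, so nothing later overlaps T5 either.
T2 starts exactly when T6 ends (back-to-back, no overlap), so nothing later overlaps T6 either.
T7 starts before T2 ends → T2 and T7 overlap.
T8 starts after T2 ends.
T8 starts after T7 ends.
Overlapping pairs: T1 & T3, T2 & T7 — 2 in total.

2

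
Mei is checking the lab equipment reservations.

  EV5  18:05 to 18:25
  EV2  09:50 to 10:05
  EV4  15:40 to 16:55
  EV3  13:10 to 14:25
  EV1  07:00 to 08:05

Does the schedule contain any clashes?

No

Sorted by start: EV1, EV2, EV3, EV4, EV5.
EV2 starts after EV1 ends; EV1 is clear from here.
EV3 starts after EV2 ends; EV2 is clear from here.
EV4 starts after EV3 ends; EV3 is clear from here.
EV5 starts after EV4 ends.
Every pair is clear; the schedule has no overlaps.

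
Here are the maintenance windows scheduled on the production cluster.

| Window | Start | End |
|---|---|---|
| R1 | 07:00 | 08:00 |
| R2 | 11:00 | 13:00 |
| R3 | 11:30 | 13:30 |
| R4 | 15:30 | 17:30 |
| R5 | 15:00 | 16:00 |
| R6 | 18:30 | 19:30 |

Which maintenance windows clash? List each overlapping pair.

Sorted by start: R1, R2, R3, R5, R4, R6.
R2 starts after R1 ends, so R1 has no further overlaps.
R3 starts before R2 ends → R2 and R3 overlap.
R5 starts after R2 ends, so R2 has no further overlaps.
R5 starts after R3 ends, so R3 has no further overlaps.
R4 starts before R5 ends → R5 and R4 overlap.
R6 starts after R5 ends.
R6 starts after R4 ends.

R2 & R3, R4 & R5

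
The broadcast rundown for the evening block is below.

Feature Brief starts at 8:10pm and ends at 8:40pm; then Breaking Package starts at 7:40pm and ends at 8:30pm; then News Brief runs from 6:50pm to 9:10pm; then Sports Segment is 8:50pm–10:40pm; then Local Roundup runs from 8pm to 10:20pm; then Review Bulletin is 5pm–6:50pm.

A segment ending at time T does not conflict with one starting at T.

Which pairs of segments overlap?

Sorted by start: Review Bulletin, News Brief, Breaking Package, Local Roundup, Feature Brief, Sports Segment.
News Brief starts exactly when Review Bulletin ends (back-to-back, no overlap), so nothing later overlaps Review Bulletin either.
Breaking Package starts before News Brief ends → News Brief and Breaking Package overlap.
Local Roundup starts before News Brief ends → News Brief and Local Roundup overlap.
Feature Brief starts before News Brief ends → News Brief and Feature Brief overlap.
Sports Segment starts before News Brief ends → News Brief and Sports Segment overlap.
Local Roundup starts before Breaking Package ends → Breaking Package and Local Roundup overlap.
Feature Brief starts before Breaking Package ends → Breaking Package and Feature Brief overlap.
Sports Segment starts after Breaking Package ends.
Feature Brief starts before Local Roundup ends → Local Roundup and Feature Brief overlap.
Sports Segment starts before Local Roundup ends → Local Roundup and Sports Segment overlap.
Sports Segment starts after Feature Brief ends.

Breaking Package & Feature Brief, Breaking Package & Local Roundup, Breaking Package & News Brief, Feature Brief & Local Roundup, Feature Brief & News Brief, Local Roundup & News Brief, Local Roundup & Sports Segment, News Brief & Sports Segment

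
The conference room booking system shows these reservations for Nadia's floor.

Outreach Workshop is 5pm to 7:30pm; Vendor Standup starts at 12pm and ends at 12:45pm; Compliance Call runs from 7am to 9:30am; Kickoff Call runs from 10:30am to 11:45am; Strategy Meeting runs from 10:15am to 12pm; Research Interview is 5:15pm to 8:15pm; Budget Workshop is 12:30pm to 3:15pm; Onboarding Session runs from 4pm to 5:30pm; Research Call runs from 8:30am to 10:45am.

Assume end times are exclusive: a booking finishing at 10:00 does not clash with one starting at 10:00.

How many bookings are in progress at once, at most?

3

Sweep the timeline, counting +1 at each start and −1 at each end (ends before starts at a tie):
7am start Compliance Call → 1
8:30am start Research Call → 2
9:30am end Compliance Call → 1
10:15am start Strategy Meeting → 2
10:30am start Kickoff Call → 3
10:45am end Research Call → 2
11:45am end Kickoff Call → 1
12pm end Strategy Meeting → 0
12pm start Vendor Standup → 1
12:30pm start Budget Workshop → 2
12:45pm end Vendor Standup → 1
3:15pm end Budget Workshop → 0
4pm start Onboarding Session → 1
5pm start Outreach Workshop → 2
5:15pm start Research Interview → 3
5:30pm end Onboarding Session → 2
7:30pm end Outreach Workshop → 1
8:15pm end Research Interview → 0
Peak is 3, at 10:30am (Kickoff Call, Research Call, Strategy Meeting).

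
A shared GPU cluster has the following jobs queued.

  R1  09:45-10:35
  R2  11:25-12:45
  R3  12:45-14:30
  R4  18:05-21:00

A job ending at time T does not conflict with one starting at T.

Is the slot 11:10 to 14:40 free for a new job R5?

R1: ends 10:35 at or before R5 starts 11:10 → clear.
R2: starts 11:25 before R5 ends 14:40, and ends 12:45 after R5 starts 11:10 → overlap.
R3: starts 12:45 before R5 ends 14:40, and ends 14:30 after R5 starts 11:10 → overlap.
R4: starts 18:05 at or after R5 ends 14:40 → clear.
R5 overlaps R2, R3.

No — it overlaps R2, R3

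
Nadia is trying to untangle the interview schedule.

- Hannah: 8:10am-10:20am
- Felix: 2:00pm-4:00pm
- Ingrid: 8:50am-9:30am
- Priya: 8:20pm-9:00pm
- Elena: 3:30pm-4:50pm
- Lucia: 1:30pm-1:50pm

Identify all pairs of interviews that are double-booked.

Sorted by start: Hannah, Ingrid, Lucia, Felix, Elena, Priya.
Ingrid starts before Hannah ends → Hannah and Ingrid overlap.
Lucia starts after Hannah ends; Hannah is clear from here.
Lucia starts after Ingrid ends; Ingrid is clear from here.
Felix starts after Lucia ends; Lucia is clear from here.
Elena starts before Felix ends → Felix and Elena overlap.
Priya starts after Felix ends.
Priya starts after Elena ends.

Elena & Felix, Hannah & Ingrid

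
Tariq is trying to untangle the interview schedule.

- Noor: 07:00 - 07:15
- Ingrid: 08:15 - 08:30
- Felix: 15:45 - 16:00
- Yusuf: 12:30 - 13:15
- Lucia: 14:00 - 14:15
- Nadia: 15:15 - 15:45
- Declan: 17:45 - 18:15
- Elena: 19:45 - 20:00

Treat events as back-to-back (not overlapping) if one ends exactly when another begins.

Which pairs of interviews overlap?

Sorted by start: Noor, Ingrid, Yusuf, Lucia, Nadia, Felix, Declan, Elena.
Ingrid starts after Noor ends — done with Noor.
Yusuf starts after Ingrid ends — done with Ingrid.
Lucia starts after Yusuf ends — done with Yusuf.
Nadia starts after Lucia ends — done with Lucia.
Felix starts exactly when Nadia ends (back-to-back, no overlap) — done with Nadia.
Declan starts after Felix ends — done with Felix.
Elena starts after Declan ends.

none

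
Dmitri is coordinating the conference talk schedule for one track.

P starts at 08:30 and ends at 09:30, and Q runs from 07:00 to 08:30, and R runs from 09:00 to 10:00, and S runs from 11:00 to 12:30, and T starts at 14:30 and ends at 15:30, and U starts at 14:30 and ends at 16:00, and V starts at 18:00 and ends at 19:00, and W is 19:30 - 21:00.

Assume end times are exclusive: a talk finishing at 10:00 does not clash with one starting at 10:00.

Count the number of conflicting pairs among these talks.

2

Sorted by start: Q, P, R, S, T, U, V, W.
P starts exactly when Q ends (back-to-back, no overlap); Q is clear from here.
R starts before P ends → P and R overlap.
S starts after P ends; P is clear from here.
S starts after R ends; R is clear from here.
T starts after S ends; S is clear from here.
U starts before T ends → T and U overlap.
V starts after T ends; T is clear from here.
V starts after U ends; U is clear from here.
W starts after V ends.
Overlapping pairs: P & R, T & U — 2 in total.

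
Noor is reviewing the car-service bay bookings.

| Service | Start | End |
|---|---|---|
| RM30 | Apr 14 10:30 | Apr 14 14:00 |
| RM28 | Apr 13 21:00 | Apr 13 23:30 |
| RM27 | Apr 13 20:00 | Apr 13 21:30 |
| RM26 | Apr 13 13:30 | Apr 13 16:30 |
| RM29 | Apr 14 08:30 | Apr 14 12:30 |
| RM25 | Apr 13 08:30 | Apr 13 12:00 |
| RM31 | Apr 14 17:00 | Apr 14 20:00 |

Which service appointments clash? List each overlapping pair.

RM27 & RM28, RM29 & RM30

Check each pair: they overlap iff neither finishes before the other starts.
Sorted by start: RM25, RM26, RM27, RM28, RM29, RM30, RM31.
RM26 starts after RM25 ends; RM25 is clear from here.
RM27 starts after RM26 ends; RM26 is clear from here.
RM28 starts before RM27 ends → RM27 and RM28 overlap.
RM29 starts after RM27 ends; RM27 is clear from here.
RM29 starts after RM28 ends; RM28 is clear from here.
RM30 starts before RM29 ends → RM29 and RM30 overlap.
RM31 starts after RM29 ends.
RM31 starts after RM30 ends.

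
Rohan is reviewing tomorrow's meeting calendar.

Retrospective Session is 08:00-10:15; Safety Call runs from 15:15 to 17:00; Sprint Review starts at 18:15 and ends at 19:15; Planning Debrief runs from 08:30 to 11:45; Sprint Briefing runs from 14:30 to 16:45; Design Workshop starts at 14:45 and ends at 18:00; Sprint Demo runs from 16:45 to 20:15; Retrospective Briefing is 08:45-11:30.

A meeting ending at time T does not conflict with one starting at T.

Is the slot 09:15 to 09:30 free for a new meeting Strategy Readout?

No — it overlaps Planning Debrief, Retrospective Briefing, Retrospective Session

Retrospective Session: starts 08:00 before Strategy Readout ends 09:30, and ends 10:15 after Strategy Readout starts 09:15 → overlap.
Planning Debrief: starts 08:30 before Strategy Readout ends 09:30, and ends 11:45 after Strategy Readout starts 09:15 → overlap.
Retrospective Briefing: starts 08:45 before Strategy Readout ends 09:30, and ends 11:30 after Strategy Readout starts 09:15 → overlap.
Sprint Briefing: starts 14:30 at or after Strategy Readout ends 09:30 → clear.
Design Workshop: starts 14:45 at or after Strategy Readout ends 09:30 → clear.
Safety Call: starts 15:15 at or after Strategy Readout ends 09:30 → clear.
Sprint Demo: starts 16:45 at or after Strategy Readout ends 09:30 → clear.
Sprint Review: starts 18:15 at or after Strategy Readout ends 09:30 → clear.
Strategy Readout overlaps Planning Debrief, Retrospective Briefing, Retrospective Session.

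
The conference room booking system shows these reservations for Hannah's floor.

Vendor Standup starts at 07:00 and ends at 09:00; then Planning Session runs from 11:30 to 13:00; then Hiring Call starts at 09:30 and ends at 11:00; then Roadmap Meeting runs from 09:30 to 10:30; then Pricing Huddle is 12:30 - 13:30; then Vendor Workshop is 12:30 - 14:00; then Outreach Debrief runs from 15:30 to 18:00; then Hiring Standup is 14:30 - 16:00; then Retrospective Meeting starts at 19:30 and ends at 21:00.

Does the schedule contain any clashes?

Sorted by start: Vendor Standup, Hiring Call, Roadmap Meeting, Planning Session, Pricing Huddle, Vendor Workshop, Hiring Standup, Outreach Debrief, Retrospective Meeting.
Hiring Call starts after Vendor Standup ends, so Vendor Standup has no further overlaps.
Roadmap Meeting starts before Hiring Call ends → Hiring Call and Roadmap Meeting overlap.
That's a conflict, so the schedule is not conflict-free.

Yes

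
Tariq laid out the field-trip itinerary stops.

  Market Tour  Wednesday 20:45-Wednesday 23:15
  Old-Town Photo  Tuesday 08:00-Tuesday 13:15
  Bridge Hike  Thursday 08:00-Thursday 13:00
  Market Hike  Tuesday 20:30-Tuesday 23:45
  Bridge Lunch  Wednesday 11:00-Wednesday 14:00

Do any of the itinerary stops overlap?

Sorted by start: Old-Town Photo, Market Hike, Bridge Lunch, Market Tour, Bridge Hike.
Market Hike starts after Old-Town Photo ends; Old-Town Photo is clear from here.
Bridge Lunch starts after Market Hike ends; Market Hike is clear from here.
Market Tour starts after Bridge Lunch ends; Bridge Lunch is clear from here.
Bridge Hike starts after Market Tour ends.
Every pair is clear; the schedule has no overlaps.

No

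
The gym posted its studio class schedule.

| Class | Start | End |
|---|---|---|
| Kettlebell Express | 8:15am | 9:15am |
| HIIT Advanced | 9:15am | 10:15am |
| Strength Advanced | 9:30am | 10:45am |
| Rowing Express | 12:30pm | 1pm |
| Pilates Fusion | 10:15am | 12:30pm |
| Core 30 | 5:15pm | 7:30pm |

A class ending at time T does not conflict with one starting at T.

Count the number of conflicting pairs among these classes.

2

Sorted by start: Kettlebell Express, HIIT Advanced, Strength Advanced, Pilates Fusion, Rowing Express, Core 30.
HIIT Advanced starts exactly when Kettlebell Express ends (back-to-back, no overlap) — done with Kettlebell Express.
Strength Advanced starts before HIIT Advanced ends → HIIT Advanced and Strength Advanced overlap.
Pilates Fusion starts exactly when HIIT Advanced ends (back-to-back, no overlap) — done with HIIT Advanced.
Pilates Fusion starts before Strength Advanced ends → Strength Advanced and Pilates Fusion overlap.
Rowing Express starts after Strength Advanced ends — done with Strength Advanced.
Rowing Express starts exactly when Pilates Fusion ends (back-to-back, no overlap) — done with Pilates Fusion.
Core 30 starts after Rowing Express ends.
Overlapping pairs: HIIT Advanced & Strength Advanced, Pilates Fusion & Strength Advanced — 2 in total.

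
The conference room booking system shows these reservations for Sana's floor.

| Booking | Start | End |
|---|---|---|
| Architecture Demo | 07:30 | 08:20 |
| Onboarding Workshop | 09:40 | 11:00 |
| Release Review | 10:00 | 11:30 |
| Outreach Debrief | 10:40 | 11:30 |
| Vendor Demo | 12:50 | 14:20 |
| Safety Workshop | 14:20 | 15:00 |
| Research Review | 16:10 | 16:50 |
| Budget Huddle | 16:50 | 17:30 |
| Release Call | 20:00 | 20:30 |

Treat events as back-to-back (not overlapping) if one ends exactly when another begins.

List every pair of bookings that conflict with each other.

Onboarding Workshop & Outreach Debrief, Onboarding Workshop & Release Review, Outreach Debrief & Release Review

Check each pair: they overlap iff neither finishes before the other starts.
Sorted by start: Architecture Demo, Onboarding Workshop, Release Review, Outreach Debrief, Vendor Demo, Safety Workshop, Research Review, Budget Huddle, Release Call.
Onboarding Workshop starts after Architecture Demo ends, so nothing later overlaps Architecture Demo either.
Release Review starts before Onboarding Workshop ends → Onboarding Workshop and Release Review overlap.
Outreach Debrief starts before Onboarding Workshop ends → Onboarding Workshop and Outreach Debrief overlap.
Vendor Demo starts after Onboarding Workshop ends, so nothing later overlaps Onboarding Workshop either.
Outreach Debrief starts before Release Review ends → Release Review and Outreach Debrief overlap.
Vendor Demo starts after Release Review ends, so nothing later overlaps Release Review either.
Vendor Demo starts after Outreach Debrief ends, so nothing later overlaps Outreach Debrief either.
Safety Workshop starts exactly when Vendor Demo ends (back-to-back, no overlap), so nothing later overlaps Vendor Demo either.
Research Review starts after Safety Workshop ends, so nothing later overlaps Safety Workshop either.
Budget Huddle starts exactly when Research Review ends (back-to-back, no overlap), so nothing later overlaps Research Review either.
Release Call starts after Budget Huddle ends.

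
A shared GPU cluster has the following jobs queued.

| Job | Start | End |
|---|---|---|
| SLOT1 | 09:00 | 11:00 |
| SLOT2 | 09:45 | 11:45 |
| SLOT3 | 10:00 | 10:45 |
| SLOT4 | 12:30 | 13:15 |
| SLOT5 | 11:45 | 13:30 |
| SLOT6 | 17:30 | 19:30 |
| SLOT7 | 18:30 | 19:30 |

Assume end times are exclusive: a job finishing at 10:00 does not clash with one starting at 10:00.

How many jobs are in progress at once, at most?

Sort all start/end points and keep a running count:
09:00 start SLOT1 → 1
09:45 start SLOT2 → 2
10:00 start SLOT3 → 3
10:45 end SLOT3 → 2
11:00 end SLOT1 → 1
11:45 end SLOT2 → 0
11:45 start SLOT5 → 1
12:30 start SLOT4 → 2
13:15 end SLOT4 → 1
13:30 end SLOT5 → 0
17:30 start SLOT6 → 1
18:30 start SLOT7 → 2
19:30 end SLOT6 → 1
19:30 end SLOT7 → 0
Peak is 3, at 10:00 (SLOT1, SLOT2, SLOT3).

3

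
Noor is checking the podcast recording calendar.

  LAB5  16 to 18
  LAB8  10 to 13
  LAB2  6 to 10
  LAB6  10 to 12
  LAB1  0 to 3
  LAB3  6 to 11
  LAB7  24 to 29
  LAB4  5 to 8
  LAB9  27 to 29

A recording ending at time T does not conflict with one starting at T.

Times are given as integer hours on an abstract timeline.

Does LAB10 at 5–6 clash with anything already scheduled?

LAB1: ends 3 at or before LAB10 starts 5 → clear.
LAB4: starts 5 before LAB10 ends 6, and ends 8 after LAB10 starts 5 → overlap.
LAB2: starts 6 at or after LAB10 ends 6 → clear.
LAB3: starts 6 at or after LAB10 ends 6 → clear.
LAB6: starts 10 at or after LAB10 ends 6 → clear.
LAB8: starts 10 at or after LAB10 ends 6 → clear.
LAB5: starts 16 at or after LAB10 ends 6 → clear.
LAB7: starts 24 at or after LAB10 ends 6 → clear.
LAB9: starts 27 at or after LAB10 ends 6 → clear.
LAB10 overlaps LAB4.

Yes — it overlaps LAB4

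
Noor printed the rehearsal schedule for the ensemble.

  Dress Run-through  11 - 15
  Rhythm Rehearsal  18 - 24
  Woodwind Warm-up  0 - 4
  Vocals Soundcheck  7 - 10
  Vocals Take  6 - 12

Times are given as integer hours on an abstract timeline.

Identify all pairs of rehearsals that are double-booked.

Sorted by start: Woodwind Warm-up, Vocals Take, Vocals Soundcheck, Dress Run-through, Rhythm Rehearsal.
Vocals Take starts after Woodwind Warm-up ends, so nothing later overlaps Woodwind Warm-up either.
Vocals Soundcheck starts before Vocals Take ends → Vocals Take and Vocals Soundcheck overlap.
Dress Run-through starts before Vocals Take ends → Vocals Take and Dress Run-through overlap.
Rhythm Rehearsal starts after Vocals Take ends.
Dress Run-through starts after Vocals Soundcheck ends, so nothing later overlaps Vocals Soundcheck either.
Rhythm Rehearsal starts after Dress Run-through ends.

Dress Run-through & Vocals Take, Vocals Soundcheck & Vocals Take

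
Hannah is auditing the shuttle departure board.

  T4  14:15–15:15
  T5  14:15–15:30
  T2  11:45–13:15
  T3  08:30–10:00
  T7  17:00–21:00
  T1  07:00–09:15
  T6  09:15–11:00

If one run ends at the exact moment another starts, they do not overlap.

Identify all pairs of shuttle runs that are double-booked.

Two intervals overlap when each starts before the other ends.
Sorted by start: T1, T3, T6, T2, T4, T5, T7.
T3 starts before T1 ends → T1 and T3 overlap.
T6 starts exactly when T1 ends (back-to-back, no overlap) — done with T1.
T6 starts before T3 ends → T3 and T6 overlap.
T2 starts after T3 ends — done with T3.
T2 starts after T6 ends — done with T6.
T4 starts after T2 ends — done with T2.
T5 starts before T4 ends → T4 and T5 overlap.
T7 starts after T4 ends.
T7 starts after T5 ends.

T1 & T3, T3 & T6, T4 & T5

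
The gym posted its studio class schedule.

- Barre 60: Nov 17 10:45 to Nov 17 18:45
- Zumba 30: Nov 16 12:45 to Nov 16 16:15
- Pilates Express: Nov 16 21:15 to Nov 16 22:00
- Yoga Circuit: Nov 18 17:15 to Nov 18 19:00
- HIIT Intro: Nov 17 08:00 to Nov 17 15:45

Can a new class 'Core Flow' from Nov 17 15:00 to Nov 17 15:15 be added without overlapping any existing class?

Zumba 30: ends Nov 16 16:15 at or before Core Flow starts Nov 17 15:00 → clear.
Pilates Express: ends Nov 16 22:00 at or before Core Flow starts Nov 17 15:00 → clear.
HIIT Intro: starts Nov 17 08:00 before Core Flow ends Nov 17 15:15, and ends Nov 17 15:45 after Core Flow starts Nov 17 15:00 → overlap.
Barre 60: starts Nov 17 10:45 before Core Flow ends Nov 17 15:15, and ends Nov 17 18:45 after Core Flow starts Nov 17 15:00 → overlap.
Yoga Circuit: starts Nov 18 17:15 at or after Core Flow ends Nov 17 15:15 → clear.
Core Flow overlaps HIIT Intro, Barre 60.

No — it overlaps Barre 60, HIIT Intro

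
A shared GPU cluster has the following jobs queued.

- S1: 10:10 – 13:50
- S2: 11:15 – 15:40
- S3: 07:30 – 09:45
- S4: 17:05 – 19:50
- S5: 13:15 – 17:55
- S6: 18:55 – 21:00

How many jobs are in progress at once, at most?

Walk through starts and ends in time order (an end at T is processed before a start at T):
07:30 start S3 → 1
09:45 end S3 → 0
10:10 start S1 → 1
11:15 start S2 → 2
13:15 start S5 → 3
13:50 end S1 → 2
15:40 end S2 → 1
17:05 start S4 → 2
17:55 end S5 → 1
18:55 start S6 → 2
19:50 end S4 → 1
21:00 end S6 → 0
Peak is 3, at 13:15 (S1, S2, S5).

3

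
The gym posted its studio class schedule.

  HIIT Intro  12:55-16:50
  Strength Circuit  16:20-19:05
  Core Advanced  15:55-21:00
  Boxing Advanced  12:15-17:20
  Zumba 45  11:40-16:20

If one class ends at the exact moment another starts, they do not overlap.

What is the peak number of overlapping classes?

4

Walk through starts and ends in time order (an end at T is processed before a start at T):
11:40 start Zumba 45 → 1
12:15 start Boxing Advanced → 2
12:55 start HIIT Intro → 3
15:55 start Core Advanced → 4
16:20 end Zumba 45 → 3
16:20 start Strength Circuit → 4
16:50 end HIIT Intro → 3
17:20 end Boxing Advanced → 2
19:05 end Strength Circuit → 1
21:00 end Core Advanced → 0
Peak is 4, at 15:55 (Boxing Advanced, Core Advanced, HIIT Intro, Zumba 45).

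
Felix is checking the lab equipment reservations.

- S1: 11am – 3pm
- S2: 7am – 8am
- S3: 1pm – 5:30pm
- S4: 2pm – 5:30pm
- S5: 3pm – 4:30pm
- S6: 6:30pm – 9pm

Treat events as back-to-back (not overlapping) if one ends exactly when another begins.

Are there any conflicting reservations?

Yes

Check each pair: they overlap iff neither finishes before the other starts.
Sorted by start: S2, S1, S3, S4, S5, S6.
S1 starts after S2 ends — done with S2.
S3 starts before S1 ends → S1 and S3 overlap.
That's a conflict, so the schedule is not conflict-free.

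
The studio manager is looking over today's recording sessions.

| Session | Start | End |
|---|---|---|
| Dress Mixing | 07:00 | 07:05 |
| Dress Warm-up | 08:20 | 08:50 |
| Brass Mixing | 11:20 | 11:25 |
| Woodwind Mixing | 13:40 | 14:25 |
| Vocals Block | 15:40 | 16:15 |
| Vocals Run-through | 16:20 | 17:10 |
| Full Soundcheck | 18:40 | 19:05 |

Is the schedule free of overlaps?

Sorted by start: Dress Mixing, Dress Warm-up, Brass Mixing, Woodwind Mixing, Vocals Block, Vocals Run-through, Full Soundcheck.
Dress Warm-up starts after Dress Mixing ends; Dress Mixing is clear from here.
Brass Mixing starts after Dress Warm-up ends; Dress Warm-up is clear from here.
Woodwind Mixing starts after Brass Mixing ends; Brass Mixing is clear from here.
Vocals Block starts after Woodwind Mixing ends; Woodwind Mixing is clear from here.
Vocals Run-through starts after Vocals Block ends; Vocals Block is clear from here.
Full Soundcheck starts after Vocals Run-through ends.
Every pair is clear; the schedule has no overlaps.

Yes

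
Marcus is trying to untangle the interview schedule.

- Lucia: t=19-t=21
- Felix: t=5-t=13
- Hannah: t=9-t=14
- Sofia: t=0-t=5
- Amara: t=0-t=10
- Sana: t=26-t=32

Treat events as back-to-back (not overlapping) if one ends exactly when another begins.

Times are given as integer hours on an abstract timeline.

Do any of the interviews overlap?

Yes

Two intervals overlap when each starts before the other ends.
Sorted by start: Sofia, Amara, Felix, Hannah, Lucia, Sana.
Amara starts before Sofia ends → Sofia and Amara overlap.
That's a conflict, so the schedule is not conflict-free.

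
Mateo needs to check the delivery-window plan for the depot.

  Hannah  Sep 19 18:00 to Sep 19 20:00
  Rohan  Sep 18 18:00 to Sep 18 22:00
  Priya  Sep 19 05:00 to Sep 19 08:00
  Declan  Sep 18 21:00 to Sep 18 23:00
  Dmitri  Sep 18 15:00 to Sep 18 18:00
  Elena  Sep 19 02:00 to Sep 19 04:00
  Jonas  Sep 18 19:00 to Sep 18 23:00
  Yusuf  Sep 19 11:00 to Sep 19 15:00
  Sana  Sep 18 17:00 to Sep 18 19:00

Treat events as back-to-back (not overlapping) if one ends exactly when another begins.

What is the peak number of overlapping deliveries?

Sweep the timeline, counting +1 at each start and −1 at each end (ends before starts at a tie):
Sep 18 15:00 start Dmitri → 1
Sep 18 17:00 start Sana → 2
Sep 18 18:00 end Dmitri → 1
Sep 18 18:00 start Rohan → 2
Sep 18 19:00 end Sana → 1
Sep 18 19:00 start Jonas → 2
Sep 18 21:00 start Declan → 3
Sep 18 22:00 end Rohan → 2
Sep 18 23:00 end Declan → 1
Sep 18 23:00 end Jonas → 0
Sep 19 02:00 start Elena → 1
Sep 19 04:00 end Elena → 0
Sep 19 05:00 start Priya → 1
Sep 19 08:00 end Priya → 0
Sep 19 11:00 start Yusuf → 1
Sep 19 15:00 end Yusuf → 0
Sep 19 18:00 start Hannah → 1
Sep 19 20:00 end Hannah → 0
Peak is 3, at Sep 18 21:00 (Declan, Jonas, Rohan).

3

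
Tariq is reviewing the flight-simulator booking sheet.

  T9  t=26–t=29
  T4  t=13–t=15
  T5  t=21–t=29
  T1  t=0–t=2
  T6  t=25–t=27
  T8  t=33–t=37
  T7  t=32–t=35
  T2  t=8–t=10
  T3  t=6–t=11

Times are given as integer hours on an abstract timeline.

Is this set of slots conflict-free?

Check each pair: they overlap iff neither finishes before the other starts.
Sorted by start: T1, T3, T2, T4, T5, T6, T9, T7, T8.
T3 starts after T1 ends, so T1 has no further overlaps.
T2 starts before T3 ends → T3 and T2 overlap.
That's a conflict, so the schedule is not conflict-free.

No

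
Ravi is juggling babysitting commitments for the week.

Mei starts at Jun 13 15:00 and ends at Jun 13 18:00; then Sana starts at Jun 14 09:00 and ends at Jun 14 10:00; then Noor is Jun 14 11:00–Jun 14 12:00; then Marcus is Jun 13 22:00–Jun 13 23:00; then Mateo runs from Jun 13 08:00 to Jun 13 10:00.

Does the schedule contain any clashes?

Sorted by start: Mateo, Mei, Marcus, Sana, Noor.
Mei starts after Mateo ends; Mateo is clear from here.
Marcus starts after Mei ends; Mei is clear from here.
Sana starts after Marcus ends; Marcus is clear from here.
Noor starts after Sana ends.
Every pair is clear; the schedule has no overlaps.

No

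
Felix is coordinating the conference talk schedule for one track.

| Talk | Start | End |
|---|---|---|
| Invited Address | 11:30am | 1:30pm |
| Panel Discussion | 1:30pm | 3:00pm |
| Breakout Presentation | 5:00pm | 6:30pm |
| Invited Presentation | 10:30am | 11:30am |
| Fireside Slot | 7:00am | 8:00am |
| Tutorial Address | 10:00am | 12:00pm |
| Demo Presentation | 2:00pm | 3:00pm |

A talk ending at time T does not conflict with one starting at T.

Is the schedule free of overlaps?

No

Sorted by start: Fireside Slot, Tutorial Address, Invited Presentation, Invited Address, Panel Discussion, Demo Presentation, Breakout Presentation.
Tutorial Address starts after Fireside Slot ends, so Fireside Slot has no further overlaps.
Invited Presentation starts before Tutorial Address ends → Tutorial Address and Invited Presentation overlap.
That's a conflict, so the schedule is not conflict-free.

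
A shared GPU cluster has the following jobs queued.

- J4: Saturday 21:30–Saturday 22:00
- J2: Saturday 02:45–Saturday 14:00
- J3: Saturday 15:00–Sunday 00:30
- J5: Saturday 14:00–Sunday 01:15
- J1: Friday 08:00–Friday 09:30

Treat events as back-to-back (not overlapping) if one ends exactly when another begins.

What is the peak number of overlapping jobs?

Sort all start/end points and keep a running count:
Friday 08:00 start J1 → 1
Friday 09:30 end J1 → 0
Saturday 02:45 start J2 → 1
Saturday 14:00 end J2 → 0
Saturday 14:00 start J5 → 1
Saturday 15:00 start J3 → 2
Saturday 21:30 start J4 → 3
Saturday 22:00 end J4 → 2
Sunday 00:30 end J3 → 1
Sunday 01:15 end J5 → 0
Peak is 3, at Saturday 21:30 (J3, J4, J5).

3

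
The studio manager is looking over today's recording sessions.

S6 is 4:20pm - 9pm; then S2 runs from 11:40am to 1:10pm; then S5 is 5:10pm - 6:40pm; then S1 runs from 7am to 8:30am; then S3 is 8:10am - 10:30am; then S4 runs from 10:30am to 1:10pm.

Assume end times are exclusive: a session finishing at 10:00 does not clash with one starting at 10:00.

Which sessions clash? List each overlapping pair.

Two intervals overlap when each starts before the other ends.
Sorted by start: S1, S3, S4, S2, S6, S5.
S3 starts before S1 ends → S1 and S3 overlap.
S4 starts after S1 ends, so nothing later overlaps S1 either.
S4 starts exactly when S3 ends (back-to-back, no overlap), so nothing later overlaps S3 either.
S2 starts before S4 ends → S4 and S2 overlap.
S6 starts after S4 ends, so nothing later overlaps S4 either.
S6 starts after S2 ends, so nothing later overlaps S2 either.
S5 starts before S6 ends → S6 and S5 overlap.

S1 & S3, S2 & S4, S5 & S6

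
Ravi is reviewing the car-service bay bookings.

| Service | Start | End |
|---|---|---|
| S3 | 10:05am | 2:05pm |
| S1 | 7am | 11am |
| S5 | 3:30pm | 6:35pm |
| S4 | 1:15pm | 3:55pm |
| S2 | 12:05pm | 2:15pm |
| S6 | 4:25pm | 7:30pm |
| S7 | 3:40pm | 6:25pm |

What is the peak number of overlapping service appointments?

3

Sweep the timeline, counting +1 at each start and −1 at each end (ends before starts at a tie):
7am start S1 → 1
10:05am start S3 → 2
11am end S1 → 1
12:05pm start S2 → 2
1:15pm start S4 → 3
2:05pm end S3 → 2
2:15pm end S2 → 1
3:30pm start S5 → 2
3:40pm start S7 → 3
3:55pm end S4 → 2
4:25pm start S6 → 3
6:25pm end S7 → 2
6:35pm end S5 → 1
7:30pm end S6 → 0
Peak is 3, at 1:15pm (S2, S3, S4).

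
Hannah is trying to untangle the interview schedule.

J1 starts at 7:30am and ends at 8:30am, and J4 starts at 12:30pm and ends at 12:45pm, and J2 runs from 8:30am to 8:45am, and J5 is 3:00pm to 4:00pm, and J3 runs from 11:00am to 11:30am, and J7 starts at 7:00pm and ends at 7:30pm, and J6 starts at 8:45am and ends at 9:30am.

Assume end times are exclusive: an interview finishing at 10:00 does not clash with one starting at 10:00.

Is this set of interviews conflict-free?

Two intervals overlap when each starts before the other ends.
Sorted by start: J1, J2, J6, J3, J4, J5, J7.
J2 starts exactly when J1 ends (back-to-back, no overlap), so nothing later overlaps J1 either.
J6 starts exactly when J2 ends (back-to-back, no overlap), so nothing later overlaps J2 either.
J3 starts after J6 ends, so nothing later overlaps J6 either.
J4 starts after J3 ends, so nothing later overlaps J3 either.
J5 starts after J4 ends, so nothing later overlaps J4 either.
J7 starts after J5 ends.
Every pair is clear; the schedule has no overlaps.

Yes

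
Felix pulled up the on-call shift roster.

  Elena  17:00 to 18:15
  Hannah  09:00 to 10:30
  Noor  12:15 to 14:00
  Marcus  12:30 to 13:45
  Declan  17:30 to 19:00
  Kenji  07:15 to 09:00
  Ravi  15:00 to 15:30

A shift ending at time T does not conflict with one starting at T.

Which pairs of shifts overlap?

Sorted by start: Kenji, Hannah, Noor, Marcus, Ravi, Elena, Declan.
Hannah starts exactly when Kenji ends (back-to-back, no overlap), so Kenji has no further overlaps.
Noor starts after Hannah ends, so Hannah has no further overlaps.
Marcus starts before Noor ends → Noor and Marcus overlap.
Ravi starts after Noor ends, so Noor has no further overlaps.
Ravi starts after Marcus ends, so Marcus has no further overlaps.
Elena starts after Ravi ends, so Ravi has no further overlaps.
Declan starts before Elena ends → Elena and Declan overlap.

Declan & Elena, Marcus & Noor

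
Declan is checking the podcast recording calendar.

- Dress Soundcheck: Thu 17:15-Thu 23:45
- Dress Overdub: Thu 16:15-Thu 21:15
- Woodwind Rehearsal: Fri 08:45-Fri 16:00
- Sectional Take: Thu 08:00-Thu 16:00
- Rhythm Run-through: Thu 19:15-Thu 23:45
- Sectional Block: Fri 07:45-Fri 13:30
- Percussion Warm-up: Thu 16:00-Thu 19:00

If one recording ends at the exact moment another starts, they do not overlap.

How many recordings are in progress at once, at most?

3

Walk through starts and ends in time order (an end at T is processed before a start at T):
Thu 08:00 start Sectional Take → 1
Thu 16:00 end Sectional Take → 0
Thu 16:00 start Percussion Warm-up → 1
Thu 16:15 start Dress Overdub → 2
Thu 17:15 start Dress Soundcheck → 3
Thu 19:00 end Percussion Warm-up → 2
Thu 19:15 start Rhythm Run-through → 3
Thu 21:15 end Dress Overdub → 2
Thu 23:45 end Dress Soundcheck → 1
Thu 23:45 end Rhythm Run-through → 0
Fri 07:45 start Sectional Block → 1
Fri 08:45 start Woodwind Rehearsal → 2
Fri 13:30 end Sectional Block → 1
Fri 16:00 end Woodwind Rehearsal → 0
Peak is 3, at Thu 17:15 (Dress Overdub, Dress Soundcheck, Percussion Warm-up).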